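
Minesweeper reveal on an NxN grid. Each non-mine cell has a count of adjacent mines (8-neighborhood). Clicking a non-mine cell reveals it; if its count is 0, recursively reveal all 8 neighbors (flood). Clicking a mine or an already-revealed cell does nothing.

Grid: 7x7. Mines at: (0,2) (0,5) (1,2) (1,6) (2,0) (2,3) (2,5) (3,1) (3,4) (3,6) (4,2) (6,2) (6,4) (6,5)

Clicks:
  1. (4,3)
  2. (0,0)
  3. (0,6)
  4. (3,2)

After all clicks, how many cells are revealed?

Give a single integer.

Click 1 (4,3) count=2: revealed 1 new [(4,3)] -> total=1
Click 2 (0,0) count=0: revealed 4 new [(0,0) (0,1) (1,0) (1,1)] -> total=5
Click 3 (0,6) count=2: revealed 1 new [(0,6)] -> total=6
Click 4 (3,2) count=3: revealed 1 new [(3,2)] -> total=7

Answer: 7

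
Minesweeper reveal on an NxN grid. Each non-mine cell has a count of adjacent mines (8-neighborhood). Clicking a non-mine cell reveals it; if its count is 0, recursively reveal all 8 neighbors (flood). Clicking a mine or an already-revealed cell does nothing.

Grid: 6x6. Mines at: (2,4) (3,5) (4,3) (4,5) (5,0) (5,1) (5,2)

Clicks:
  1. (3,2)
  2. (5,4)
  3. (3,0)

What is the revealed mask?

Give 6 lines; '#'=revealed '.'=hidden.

Answer: ######
######
####..
####..
###...
....#.

Derivation:
Click 1 (3,2) count=1: revealed 1 new [(3,2)] -> total=1
Click 2 (5,4) count=2: revealed 1 new [(5,4)] -> total=2
Click 3 (3,0) count=0: revealed 22 new [(0,0) (0,1) (0,2) (0,3) (0,4) (0,5) (1,0) (1,1) (1,2) (1,3) (1,4) (1,5) (2,0) (2,1) (2,2) (2,3) (3,0) (3,1) (3,3) (4,0) (4,1) (4,2)] -> total=24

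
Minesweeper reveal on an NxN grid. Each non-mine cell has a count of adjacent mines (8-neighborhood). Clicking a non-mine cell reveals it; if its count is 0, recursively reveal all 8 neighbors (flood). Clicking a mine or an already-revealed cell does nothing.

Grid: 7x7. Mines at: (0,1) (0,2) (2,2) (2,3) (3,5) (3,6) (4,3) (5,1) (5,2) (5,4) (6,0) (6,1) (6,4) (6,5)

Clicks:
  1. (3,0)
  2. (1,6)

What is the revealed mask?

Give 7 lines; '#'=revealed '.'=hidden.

Click 1 (3,0) count=0: revealed 8 new [(1,0) (1,1) (2,0) (2,1) (3,0) (3,1) (4,0) (4,1)] -> total=8
Click 2 (1,6) count=0: revealed 11 new [(0,3) (0,4) (0,5) (0,6) (1,3) (1,4) (1,5) (1,6) (2,4) (2,5) (2,6)] -> total=19

Answer: ...####
##.####
##..###
##.....
##.....
.......
.......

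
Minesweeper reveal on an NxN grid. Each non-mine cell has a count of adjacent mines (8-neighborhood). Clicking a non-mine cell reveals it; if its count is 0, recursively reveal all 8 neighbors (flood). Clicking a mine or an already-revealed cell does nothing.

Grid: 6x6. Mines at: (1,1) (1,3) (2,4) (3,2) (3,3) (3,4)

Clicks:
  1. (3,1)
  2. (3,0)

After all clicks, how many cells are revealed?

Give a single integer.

Click 1 (3,1) count=1: revealed 1 new [(3,1)] -> total=1
Click 2 (3,0) count=0: revealed 15 new [(2,0) (2,1) (3,0) (4,0) (4,1) (4,2) (4,3) (4,4) (4,5) (5,0) (5,1) (5,2) (5,3) (5,4) (5,5)] -> total=16

Answer: 16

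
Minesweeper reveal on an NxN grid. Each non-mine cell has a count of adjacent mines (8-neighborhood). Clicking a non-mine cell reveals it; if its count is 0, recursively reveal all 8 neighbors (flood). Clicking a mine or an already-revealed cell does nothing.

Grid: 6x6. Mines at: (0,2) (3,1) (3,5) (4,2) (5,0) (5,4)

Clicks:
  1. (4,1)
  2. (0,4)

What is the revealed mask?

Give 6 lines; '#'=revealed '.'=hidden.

Answer: ...###
..####
..####
..###.
.#....
......

Derivation:
Click 1 (4,1) count=3: revealed 1 new [(4,1)] -> total=1
Click 2 (0,4) count=0: revealed 14 new [(0,3) (0,4) (0,5) (1,2) (1,3) (1,4) (1,5) (2,2) (2,3) (2,4) (2,5) (3,2) (3,3) (3,4)] -> total=15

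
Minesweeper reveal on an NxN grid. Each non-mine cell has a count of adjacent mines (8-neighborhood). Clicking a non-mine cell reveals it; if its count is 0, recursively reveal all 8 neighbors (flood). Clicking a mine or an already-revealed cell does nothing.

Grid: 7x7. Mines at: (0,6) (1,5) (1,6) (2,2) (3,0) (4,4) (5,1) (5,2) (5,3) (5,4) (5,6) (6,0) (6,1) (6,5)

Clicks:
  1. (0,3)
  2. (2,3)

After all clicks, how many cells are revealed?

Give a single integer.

Answer: 13

Derivation:
Click 1 (0,3) count=0: revealed 12 new [(0,0) (0,1) (0,2) (0,3) (0,4) (1,0) (1,1) (1,2) (1,3) (1,4) (2,0) (2,1)] -> total=12
Click 2 (2,3) count=1: revealed 1 new [(2,3)] -> total=13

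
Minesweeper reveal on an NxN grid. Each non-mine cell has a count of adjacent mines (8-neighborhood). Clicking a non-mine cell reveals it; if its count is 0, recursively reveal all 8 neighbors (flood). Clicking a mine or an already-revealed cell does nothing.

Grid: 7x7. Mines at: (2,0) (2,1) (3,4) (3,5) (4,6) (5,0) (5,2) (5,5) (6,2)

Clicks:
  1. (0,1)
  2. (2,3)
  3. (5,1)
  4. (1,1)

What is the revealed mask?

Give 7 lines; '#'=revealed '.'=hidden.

Click 1 (0,1) count=0: revealed 19 new [(0,0) (0,1) (0,2) (0,3) (0,4) (0,5) (0,6) (1,0) (1,1) (1,2) (1,3) (1,4) (1,5) (1,6) (2,2) (2,3) (2,4) (2,5) (2,6)] -> total=19
Click 2 (2,3) count=1: revealed 0 new [(none)] -> total=19
Click 3 (5,1) count=3: revealed 1 new [(5,1)] -> total=20
Click 4 (1,1) count=2: revealed 0 new [(none)] -> total=20

Answer: #######
#######
..#####
.......
.......
.#.....
.......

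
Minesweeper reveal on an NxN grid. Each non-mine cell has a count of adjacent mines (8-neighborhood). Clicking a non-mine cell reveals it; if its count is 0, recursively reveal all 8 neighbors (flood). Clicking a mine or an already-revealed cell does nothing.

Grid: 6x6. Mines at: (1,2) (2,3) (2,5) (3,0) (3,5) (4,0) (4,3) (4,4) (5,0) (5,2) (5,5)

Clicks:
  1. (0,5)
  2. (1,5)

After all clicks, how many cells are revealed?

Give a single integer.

Answer: 6

Derivation:
Click 1 (0,5) count=0: revealed 6 new [(0,3) (0,4) (0,5) (1,3) (1,4) (1,5)] -> total=6
Click 2 (1,5) count=1: revealed 0 new [(none)] -> total=6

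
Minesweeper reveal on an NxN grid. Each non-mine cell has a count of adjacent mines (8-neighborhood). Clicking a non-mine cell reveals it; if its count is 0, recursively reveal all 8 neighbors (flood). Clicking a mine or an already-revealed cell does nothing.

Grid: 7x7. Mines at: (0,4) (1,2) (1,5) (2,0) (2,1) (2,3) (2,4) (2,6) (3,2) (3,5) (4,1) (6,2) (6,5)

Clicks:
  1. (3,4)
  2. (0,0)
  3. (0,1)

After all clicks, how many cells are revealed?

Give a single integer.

Answer: 5

Derivation:
Click 1 (3,4) count=3: revealed 1 new [(3,4)] -> total=1
Click 2 (0,0) count=0: revealed 4 new [(0,0) (0,1) (1,0) (1,1)] -> total=5
Click 3 (0,1) count=1: revealed 0 new [(none)] -> total=5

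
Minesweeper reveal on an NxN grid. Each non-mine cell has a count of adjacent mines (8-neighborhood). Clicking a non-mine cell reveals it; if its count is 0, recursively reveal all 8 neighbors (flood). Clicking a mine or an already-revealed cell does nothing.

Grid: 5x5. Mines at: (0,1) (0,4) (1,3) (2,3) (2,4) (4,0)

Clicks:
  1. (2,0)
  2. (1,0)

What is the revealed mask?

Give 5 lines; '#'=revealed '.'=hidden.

Click 1 (2,0) count=0: revealed 9 new [(1,0) (1,1) (1,2) (2,0) (2,1) (2,2) (3,0) (3,1) (3,2)] -> total=9
Click 2 (1,0) count=1: revealed 0 new [(none)] -> total=9

Answer: .....
###..
###..
###..
.....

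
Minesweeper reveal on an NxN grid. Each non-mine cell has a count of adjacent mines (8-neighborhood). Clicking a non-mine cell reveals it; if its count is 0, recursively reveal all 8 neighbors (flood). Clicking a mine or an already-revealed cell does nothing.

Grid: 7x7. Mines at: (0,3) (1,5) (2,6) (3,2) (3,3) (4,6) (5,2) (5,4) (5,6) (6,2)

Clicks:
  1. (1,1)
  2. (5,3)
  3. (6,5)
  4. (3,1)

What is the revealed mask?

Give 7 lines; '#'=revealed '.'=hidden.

Click 1 (1,1) count=0: revealed 17 new [(0,0) (0,1) (0,2) (1,0) (1,1) (1,2) (2,0) (2,1) (2,2) (3,0) (3,1) (4,0) (4,1) (5,0) (5,1) (6,0) (6,1)] -> total=17
Click 2 (5,3) count=3: revealed 1 new [(5,3)] -> total=18
Click 3 (6,5) count=2: revealed 1 new [(6,5)] -> total=19
Click 4 (3,1) count=1: revealed 0 new [(none)] -> total=19

Answer: ###....
###....
###....
##.....
##.....
##.#...
##...#.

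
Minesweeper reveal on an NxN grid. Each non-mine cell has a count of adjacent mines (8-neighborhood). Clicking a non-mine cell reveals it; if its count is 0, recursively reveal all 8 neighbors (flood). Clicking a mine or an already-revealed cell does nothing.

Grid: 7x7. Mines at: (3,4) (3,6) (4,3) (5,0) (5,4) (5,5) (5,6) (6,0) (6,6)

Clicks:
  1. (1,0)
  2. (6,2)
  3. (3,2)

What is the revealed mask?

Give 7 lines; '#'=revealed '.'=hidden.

Click 1 (1,0) count=0: revealed 28 new [(0,0) (0,1) (0,2) (0,3) (0,4) (0,5) (0,6) (1,0) (1,1) (1,2) (1,3) (1,4) (1,5) (1,6) (2,0) (2,1) (2,2) (2,3) (2,4) (2,5) (2,6) (3,0) (3,1) (3,2) (3,3) (4,0) (4,1) (4,2)] -> total=28
Click 2 (6,2) count=0: revealed 6 new [(5,1) (5,2) (5,3) (6,1) (6,2) (6,3)] -> total=34
Click 3 (3,2) count=1: revealed 0 new [(none)] -> total=34

Answer: #######
#######
#######
####...
###....
.###...
.###...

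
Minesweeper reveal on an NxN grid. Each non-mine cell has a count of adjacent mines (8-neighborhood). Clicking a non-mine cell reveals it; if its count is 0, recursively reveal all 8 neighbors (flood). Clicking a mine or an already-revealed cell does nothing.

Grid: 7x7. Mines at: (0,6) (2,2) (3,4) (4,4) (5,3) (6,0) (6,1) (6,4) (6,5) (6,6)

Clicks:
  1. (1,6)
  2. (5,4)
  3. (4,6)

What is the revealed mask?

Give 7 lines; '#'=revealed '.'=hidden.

Answer: .......
.....##
.....##
.....##
.....##
....###
.......

Derivation:
Click 1 (1,6) count=1: revealed 1 new [(1,6)] -> total=1
Click 2 (5,4) count=4: revealed 1 new [(5,4)] -> total=2
Click 3 (4,6) count=0: revealed 9 new [(1,5) (2,5) (2,6) (3,5) (3,6) (4,5) (4,6) (5,5) (5,6)] -> total=11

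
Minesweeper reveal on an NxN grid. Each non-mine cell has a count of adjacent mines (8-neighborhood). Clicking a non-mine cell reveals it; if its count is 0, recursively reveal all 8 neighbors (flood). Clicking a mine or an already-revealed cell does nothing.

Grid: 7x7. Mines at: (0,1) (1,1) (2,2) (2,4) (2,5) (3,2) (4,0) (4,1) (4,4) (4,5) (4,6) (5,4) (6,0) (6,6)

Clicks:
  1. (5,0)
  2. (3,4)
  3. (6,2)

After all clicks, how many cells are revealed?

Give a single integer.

Click 1 (5,0) count=3: revealed 1 new [(5,0)] -> total=1
Click 2 (3,4) count=4: revealed 1 new [(3,4)] -> total=2
Click 3 (6,2) count=0: revealed 6 new [(5,1) (5,2) (5,3) (6,1) (6,2) (6,3)] -> total=8

Answer: 8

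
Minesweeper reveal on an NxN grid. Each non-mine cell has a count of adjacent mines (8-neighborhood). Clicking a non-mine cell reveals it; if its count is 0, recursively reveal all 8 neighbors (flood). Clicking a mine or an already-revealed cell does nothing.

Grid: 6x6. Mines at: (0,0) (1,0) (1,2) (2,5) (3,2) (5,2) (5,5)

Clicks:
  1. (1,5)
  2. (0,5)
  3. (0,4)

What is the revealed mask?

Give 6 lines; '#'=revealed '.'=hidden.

Answer: ...###
...###
......
......
......
......

Derivation:
Click 1 (1,5) count=1: revealed 1 new [(1,5)] -> total=1
Click 2 (0,5) count=0: revealed 5 new [(0,3) (0,4) (0,5) (1,3) (1,4)] -> total=6
Click 3 (0,4) count=0: revealed 0 new [(none)] -> total=6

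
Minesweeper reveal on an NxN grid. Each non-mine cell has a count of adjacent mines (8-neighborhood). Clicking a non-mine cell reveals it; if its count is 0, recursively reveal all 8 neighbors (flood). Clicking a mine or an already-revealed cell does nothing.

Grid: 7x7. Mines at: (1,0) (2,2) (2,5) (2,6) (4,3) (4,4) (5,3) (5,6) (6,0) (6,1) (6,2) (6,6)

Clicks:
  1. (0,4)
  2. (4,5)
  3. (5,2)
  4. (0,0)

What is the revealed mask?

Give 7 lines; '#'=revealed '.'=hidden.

Click 1 (0,4) count=0: revealed 12 new [(0,1) (0,2) (0,3) (0,4) (0,5) (0,6) (1,1) (1,2) (1,3) (1,4) (1,5) (1,6)] -> total=12
Click 2 (4,5) count=2: revealed 1 new [(4,5)] -> total=13
Click 3 (5,2) count=4: revealed 1 new [(5,2)] -> total=14
Click 4 (0,0) count=1: revealed 1 new [(0,0)] -> total=15

Answer: #######
.######
.......
.......
.....#.
..#....
.......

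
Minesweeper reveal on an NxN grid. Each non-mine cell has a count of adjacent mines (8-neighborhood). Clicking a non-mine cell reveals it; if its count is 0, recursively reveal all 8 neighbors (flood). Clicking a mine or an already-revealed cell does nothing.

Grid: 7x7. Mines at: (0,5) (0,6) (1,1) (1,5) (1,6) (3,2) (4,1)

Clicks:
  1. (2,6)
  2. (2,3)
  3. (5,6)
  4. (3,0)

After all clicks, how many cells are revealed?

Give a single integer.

Click 1 (2,6) count=2: revealed 1 new [(2,6)] -> total=1
Click 2 (2,3) count=1: revealed 1 new [(2,3)] -> total=2
Click 3 (5,6) count=0: revealed 25 new [(2,4) (2,5) (3,3) (3,4) (3,5) (3,6) (4,2) (4,3) (4,4) (4,5) (4,6) (5,0) (5,1) (5,2) (5,3) (5,4) (5,5) (5,6) (6,0) (6,1) (6,2) (6,3) (6,4) (6,5) (6,6)] -> total=27
Click 4 (3,0) count=1: revealed 1 new [(3,0)] -> total=28

Answer: 28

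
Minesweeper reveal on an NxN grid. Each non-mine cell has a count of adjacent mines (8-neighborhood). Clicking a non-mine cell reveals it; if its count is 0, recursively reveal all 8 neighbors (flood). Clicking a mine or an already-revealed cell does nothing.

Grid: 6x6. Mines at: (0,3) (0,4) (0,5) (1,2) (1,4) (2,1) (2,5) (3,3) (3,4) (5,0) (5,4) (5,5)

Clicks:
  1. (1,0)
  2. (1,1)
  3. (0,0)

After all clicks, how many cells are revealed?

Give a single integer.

Answer: 4

Derivation:
Click 1 (1,0) count=1: revealed 1 new [(1,0)] -> total=1
Click 2 (1,1) count=2: revealed 1 new [(1,1)] -> total=2
Click 3 (0,0) count=0: revealed 2 new [(0,0) (0,1)] -> total=4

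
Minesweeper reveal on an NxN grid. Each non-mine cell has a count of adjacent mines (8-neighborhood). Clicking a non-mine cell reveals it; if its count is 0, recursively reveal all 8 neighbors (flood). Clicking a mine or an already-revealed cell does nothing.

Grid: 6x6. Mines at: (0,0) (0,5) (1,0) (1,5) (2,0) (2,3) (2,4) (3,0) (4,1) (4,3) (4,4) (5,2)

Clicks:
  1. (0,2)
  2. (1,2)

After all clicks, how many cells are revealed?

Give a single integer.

Click 1 (0,2) count=0: revealed 8 new [(0,1) (0,2) (0,3) (0,4) (1,1) (1,2) (1,3) (1,4)] -> total=8
Click 2 (1,2) count=1: revealed 0 new [(none)] -> total=8

Answer: 8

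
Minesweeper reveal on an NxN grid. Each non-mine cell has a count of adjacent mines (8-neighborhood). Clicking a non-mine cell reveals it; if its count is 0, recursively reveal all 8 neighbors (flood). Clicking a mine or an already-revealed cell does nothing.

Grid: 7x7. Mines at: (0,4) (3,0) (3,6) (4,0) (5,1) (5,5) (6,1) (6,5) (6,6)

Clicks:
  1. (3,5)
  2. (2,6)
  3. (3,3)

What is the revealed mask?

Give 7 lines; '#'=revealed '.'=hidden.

Answer: ####...
######.
#######
.#####.
.#####.
..###..
..###..

Derivation:
Click 1 (3,5) count=1: revealed 1 new [(3,5)] -> total=1
Click 2 (2,6) count=1: revealed 1 new [(2,6)] -> total=2
Click 3 (3,3) count=0: revealed 31 new [(0,0) (0,1) (0,2) (0,3) (1,0) (1,1) (1,2) (1,3) (1,4) (1,5) (2,0) (2,1) (2,2) (2,3) (2,4) (2,5) (3,1) (3,2) (3,3) (3,4) (4,1) (4,2) (4,3) (4,4) (4,5) (5,2) (5,3) (5,4) (6,2) (6,3) (6,4)] -> total=33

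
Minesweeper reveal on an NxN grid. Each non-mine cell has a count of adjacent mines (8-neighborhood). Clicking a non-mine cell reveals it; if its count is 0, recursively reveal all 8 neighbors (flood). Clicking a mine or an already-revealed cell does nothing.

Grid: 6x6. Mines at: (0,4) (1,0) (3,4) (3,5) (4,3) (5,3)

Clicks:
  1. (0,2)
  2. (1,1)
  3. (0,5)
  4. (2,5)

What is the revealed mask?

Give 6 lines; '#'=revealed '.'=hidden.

Click 1 (0,2) count=0: revealed 20 new [(0,1) (0,2) (0,3) (1,1) (1,2) (1,3) (2,0) (2,1) (2,2) (2,3) (3,0) (3,1) (3,2) (3,3) (4,0) (4,1) (4,2) (5,0) (5,1) (5,2)] -> total=20
Click 2 (1,1) count=1: revealed 0 new [(none)] -> total=20
Click 3 (0,5) count=1: revealed 1 new [(0,5)] -> total=21
Click 4 (2,5) count=2: revealed 1 new [(2,5)] -> total=22

Answer: .###.#
.###..
####.#
####..
###...
###...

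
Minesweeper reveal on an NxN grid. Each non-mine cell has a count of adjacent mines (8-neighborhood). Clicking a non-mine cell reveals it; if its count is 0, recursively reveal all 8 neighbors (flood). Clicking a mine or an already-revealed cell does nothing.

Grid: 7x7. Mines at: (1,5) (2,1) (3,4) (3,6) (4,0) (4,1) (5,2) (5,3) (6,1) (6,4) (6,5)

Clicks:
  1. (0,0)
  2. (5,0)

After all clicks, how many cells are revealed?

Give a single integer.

Click 1 (0,0) count=0: revealed 13 new [(0,0) (0,1) (0,2) (0,3) (0,4) (1,0) (1,1) (1,2) (1,3) (1,4) (2,2) (2,3) (2,4)] -> total=13
Click 2 (5,0) count=3: revealed 1 new [(5,0)] -> total=14

Answer: 14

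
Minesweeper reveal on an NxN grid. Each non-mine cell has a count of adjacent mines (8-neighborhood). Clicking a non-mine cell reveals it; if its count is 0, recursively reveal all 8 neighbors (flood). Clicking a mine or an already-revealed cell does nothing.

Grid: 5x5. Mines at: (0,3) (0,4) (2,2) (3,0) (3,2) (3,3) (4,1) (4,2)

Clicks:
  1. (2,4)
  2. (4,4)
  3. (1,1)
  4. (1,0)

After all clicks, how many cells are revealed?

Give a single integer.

Click 1 (2,4) count=1: revealed 1 new [(2,4)] -> total=1
Click 2 (4,4) count=1: revealed 1 new [(4,4)] -> total=2
Click 3 (1,1) count=1: revealed 1 new [(1,1)] -> total=3
Click 4 (1,0) count=0: revealed 7 new [(0,0) (0,1) (0,2) (1,0) (1,2) (2,0) (2,1)] -> total=10

Answer: 10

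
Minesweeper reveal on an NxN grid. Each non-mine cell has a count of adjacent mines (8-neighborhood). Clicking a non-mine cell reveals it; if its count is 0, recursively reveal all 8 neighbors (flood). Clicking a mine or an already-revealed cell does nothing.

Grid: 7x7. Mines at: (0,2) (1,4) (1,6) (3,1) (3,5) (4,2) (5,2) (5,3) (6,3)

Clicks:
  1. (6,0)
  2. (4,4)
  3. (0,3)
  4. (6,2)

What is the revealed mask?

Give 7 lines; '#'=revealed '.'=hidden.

Click 1 (6,0) count=0: revealed 6 new [(4,0) (4,1) (5,0) (5,1) (6,0) (6,1)] -> total=6
Click 2 (4,4) count=2: revealed 1 new [(4,4)] -> total=7
Click 3 (0,3) count=2: revealed 1 new [(0,3)] -> total=8
Click 4 (6,2) count=3: revealed 1 new [(6,2)] -> total=9

Answer: ...#...
.......
.......
.......
##..#..
##.....
###....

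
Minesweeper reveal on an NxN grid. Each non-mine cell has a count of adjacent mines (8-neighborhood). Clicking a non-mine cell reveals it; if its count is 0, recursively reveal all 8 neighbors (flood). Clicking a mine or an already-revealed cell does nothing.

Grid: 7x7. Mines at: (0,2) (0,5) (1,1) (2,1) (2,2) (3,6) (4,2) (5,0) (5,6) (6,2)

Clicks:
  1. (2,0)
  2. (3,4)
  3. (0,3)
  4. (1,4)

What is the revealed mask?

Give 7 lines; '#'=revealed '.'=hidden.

Answer: ...#...
...###.
#..###.
...###.
...###.
...###.
...###.

Derivation:
Click 1 (2,0) count=2: revealed 1 new [(2,0)] -> total=1
Click 2 (3,4) count=0: revealed 18 new [(1,3) (1,4) (1,5) (2,3) (2,4) (2,5) (3,3) (3,4) (3,5) (4,3) (4,4) (4,5) (5,3) (5,4) (5,5) (6,3) (6,4) (6,5)] -> total=19
Click 3 (0,3) count=1: revealed 1 new [(0,3)] -> total=20
Click 4 (1,4) count=1: revealed 0 new [(none)] -> total=20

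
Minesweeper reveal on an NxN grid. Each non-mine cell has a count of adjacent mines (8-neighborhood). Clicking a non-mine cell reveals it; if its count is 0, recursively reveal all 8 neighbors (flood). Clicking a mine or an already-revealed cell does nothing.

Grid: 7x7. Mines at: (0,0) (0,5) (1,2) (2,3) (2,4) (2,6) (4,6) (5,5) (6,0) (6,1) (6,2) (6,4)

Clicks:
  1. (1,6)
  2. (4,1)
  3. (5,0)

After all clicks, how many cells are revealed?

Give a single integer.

Click 1 (1,6) count=2: revealed 1 new [(1,6)] -> total=1
Click 2 (4,1) count=0: revealed 20 new [(1,0) (1,1) (2,0) (2,1) (2,2) (3,0) (3,1) (3,2) (3,3) (3,4) (4,0) (4,1) (4,2) (4,3) (4,4) (5,0) (5,1) (5,2) (5,3) (5,4)] -> total=21
Click 3 (5,0) count=2: revealed 0 new [(none)] -> total=21

Answer: 21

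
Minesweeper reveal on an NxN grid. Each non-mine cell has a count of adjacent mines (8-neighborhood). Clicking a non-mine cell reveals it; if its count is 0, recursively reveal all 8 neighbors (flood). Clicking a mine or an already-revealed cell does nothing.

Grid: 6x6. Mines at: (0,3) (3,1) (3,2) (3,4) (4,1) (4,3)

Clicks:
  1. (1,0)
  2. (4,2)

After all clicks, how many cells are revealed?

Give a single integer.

Click 1 (1,0) count=0: revealed 9 new [(0,0) (0,1) (0,2) (1,0) (1,1) (1,2) (2,0) (2,1) (2,2)] -> total=9
Click 2 (4,2) count=4: revealed 1 new [(4,2)] -> total=10

Answer: 10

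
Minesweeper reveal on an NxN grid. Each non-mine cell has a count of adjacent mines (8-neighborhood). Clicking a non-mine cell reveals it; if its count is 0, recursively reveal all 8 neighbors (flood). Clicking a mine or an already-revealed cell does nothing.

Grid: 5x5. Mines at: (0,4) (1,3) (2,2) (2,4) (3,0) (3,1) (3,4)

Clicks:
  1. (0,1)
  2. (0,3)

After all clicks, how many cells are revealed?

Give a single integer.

Answer: 9

Derivation:
Click 1 (0,1) count=0: revealed 8 new [(0,0) (0,1) (0,2) (1,0) (1,1) (1,2) (2,0) (2,1)] -> total=8
Click 2 (0,3) count=2: revealed 1 new [(0,3)] -> total=9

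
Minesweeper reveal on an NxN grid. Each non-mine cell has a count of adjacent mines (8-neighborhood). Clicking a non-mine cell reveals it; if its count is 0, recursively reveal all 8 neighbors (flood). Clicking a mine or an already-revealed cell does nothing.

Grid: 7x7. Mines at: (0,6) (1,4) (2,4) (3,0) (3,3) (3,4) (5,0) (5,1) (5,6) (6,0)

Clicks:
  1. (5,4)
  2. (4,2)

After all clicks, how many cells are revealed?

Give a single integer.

Click 1 (5,4) count=0: revealed 12 new [(4,2) (4,3) (4,4) (4,5) (5,2) (5,3) (5,4) (5,5) (6,2) (6,3) (6,4) (6,5)] -> total=12
Click 2 (4,2) count=2: revealed 0 new [(none)] -> total=12

Answer: 12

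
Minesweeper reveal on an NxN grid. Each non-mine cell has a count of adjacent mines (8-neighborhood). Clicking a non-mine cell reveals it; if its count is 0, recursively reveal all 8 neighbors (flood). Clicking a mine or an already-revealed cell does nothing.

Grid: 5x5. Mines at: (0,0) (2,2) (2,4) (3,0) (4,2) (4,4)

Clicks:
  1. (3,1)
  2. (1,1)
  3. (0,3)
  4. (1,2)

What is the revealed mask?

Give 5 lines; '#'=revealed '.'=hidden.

Click 1 (3,1) count=3: revealed 1 new [(3,1)] -> total=1
Click 2 (1,1) count=2: revealed 1 new [(1,1)] -> total=2
Click 3 (0,3) count=0: revealed 7 new [(0,1) (0,2) (0,3) (0,4) (1,2) (1,3) (1,4)] -> total=9
Click 4 (1,2) count=1: revealed 0 new [(none)] -> total=9

Answer: .####
.####
.....
.#...
.....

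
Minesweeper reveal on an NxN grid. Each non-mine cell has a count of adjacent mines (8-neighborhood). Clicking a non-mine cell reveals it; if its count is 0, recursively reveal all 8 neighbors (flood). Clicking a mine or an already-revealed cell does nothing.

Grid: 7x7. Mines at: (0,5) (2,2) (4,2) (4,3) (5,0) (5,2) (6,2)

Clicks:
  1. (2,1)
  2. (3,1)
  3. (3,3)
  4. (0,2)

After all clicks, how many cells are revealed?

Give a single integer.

Answer: 17

Derivation:
Click 1 (2,1) count=1: revealed 1 new [(2,1)] -> total=1
Click 2 (3,1) count=2: revealed 1 new [(3,1)] -> total=2
Click 3 (3,3) count=3: revealed 1 new [(3,3)] -> total=3
Click 4 (0,2) count=0: revealed 14 new [(0,0) (0,1) (0,2) (0,3) (0,4) (1,0) (1,1) (1,2) (1,3) (1,4) (2,0) (3,0) (4,0) (4,1)] -> total=17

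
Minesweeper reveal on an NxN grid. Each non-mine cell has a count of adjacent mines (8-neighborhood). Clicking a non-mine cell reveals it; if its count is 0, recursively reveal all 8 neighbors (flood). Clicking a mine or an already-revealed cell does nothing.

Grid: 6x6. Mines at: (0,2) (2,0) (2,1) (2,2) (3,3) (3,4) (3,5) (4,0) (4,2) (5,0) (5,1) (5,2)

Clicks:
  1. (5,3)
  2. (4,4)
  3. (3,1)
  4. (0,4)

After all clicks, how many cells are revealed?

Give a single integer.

Answer: 12

Derivation:
Click 1 (5,3) count=2: revealed 1 new [(5,3)] -> total=1
Click 2 (4,4) count=3: revealed 1 new [(4,4)] -> total=2
Click 3 (3,1) count=5: revealed 1 new [(3,1)] -> total=3
Click 4 (0,4) count=0: revealed 9 new [(0,3) (0,4) (0,5) (1,3) (1,4) (1,5) (2,3) (2,4) (2,5)] -> total=12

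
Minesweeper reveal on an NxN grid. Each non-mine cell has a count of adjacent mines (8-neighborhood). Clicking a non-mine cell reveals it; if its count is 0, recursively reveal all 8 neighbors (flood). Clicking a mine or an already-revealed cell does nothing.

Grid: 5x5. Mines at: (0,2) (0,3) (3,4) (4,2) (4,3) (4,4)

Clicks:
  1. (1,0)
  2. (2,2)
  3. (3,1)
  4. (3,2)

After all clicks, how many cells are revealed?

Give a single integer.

Answer: 16

Derivation:
Click 1 (1,0) count=0: revealed 16 new [(0,0) (0,1) (1,0) (1,1) (1,2) (1,3) (2,0) (2,1) (2,2) (2,3) (3,0) (3,1) (3,2) (3,3) (4,0) (4,1)] -> total=16
Click 2 (2,2) count=0: revealed 0 new [(none)] -> total=16
Click 3 (3,1) count=1: revealed 0 new [(none)] -> total=16
Click 4 (3,2) count=2: revealed 0 new [(none)] -> total=16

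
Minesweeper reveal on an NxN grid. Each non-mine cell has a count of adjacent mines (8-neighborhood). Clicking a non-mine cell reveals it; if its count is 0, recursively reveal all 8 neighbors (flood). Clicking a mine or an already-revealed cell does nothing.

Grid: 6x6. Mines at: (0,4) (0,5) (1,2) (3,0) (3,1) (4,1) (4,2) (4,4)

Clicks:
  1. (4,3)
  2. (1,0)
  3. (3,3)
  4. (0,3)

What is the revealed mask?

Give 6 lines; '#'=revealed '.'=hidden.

Click 1 (4,3) count=2: revealed 1 new [(4,3)] -> total=1
Click 2 (1,0) count=0: revealed 6 new [(0,0) (0,1) (1,0) (1,1) (2,0) (2,1)] -> total=7
Click 3 (3,3) count=2: revealed 1 new [(3,3)] -> total=8
Click 4 (0,3) count=2: revealed 1 new [(0,3)] -> total=9

Answer: ##.#..
##....
##....
...#..
...#..
......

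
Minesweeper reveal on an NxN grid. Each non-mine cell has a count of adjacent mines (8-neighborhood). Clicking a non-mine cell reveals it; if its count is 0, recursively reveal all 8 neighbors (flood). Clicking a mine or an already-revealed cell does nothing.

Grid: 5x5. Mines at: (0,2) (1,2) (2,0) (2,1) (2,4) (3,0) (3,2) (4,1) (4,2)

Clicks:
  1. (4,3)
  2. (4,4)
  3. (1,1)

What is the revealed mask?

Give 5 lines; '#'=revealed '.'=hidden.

Click 1 (4,3) count=2: revealed 1 new [(4,3)] -> total=1
Click 2 (4,4) count=0: revealed 3 new [(3,3) (3,4) (4,4)] -> total=4
Click 3 (1,1) count=4: revealed 1 new [(1,1)] -> total=5

Answer: .....
.#...
.....
...##
...##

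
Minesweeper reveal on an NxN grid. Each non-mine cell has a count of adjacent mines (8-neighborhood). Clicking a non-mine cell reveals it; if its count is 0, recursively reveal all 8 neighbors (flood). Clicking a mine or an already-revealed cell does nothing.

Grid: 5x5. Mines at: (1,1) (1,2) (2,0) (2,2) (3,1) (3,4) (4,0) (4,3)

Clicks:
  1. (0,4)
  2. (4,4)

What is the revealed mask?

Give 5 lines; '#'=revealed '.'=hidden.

Click 1 (0,4) count=0: revealed 6 new [(0,3) (0,4) (1,3) (1,4) (2,3) (2,4)] -> total=6
Click 2 (4,4) count=2: revealed 1 new [(4,4)] -> total=7

Answer: ...##
...##
...##
.....
....#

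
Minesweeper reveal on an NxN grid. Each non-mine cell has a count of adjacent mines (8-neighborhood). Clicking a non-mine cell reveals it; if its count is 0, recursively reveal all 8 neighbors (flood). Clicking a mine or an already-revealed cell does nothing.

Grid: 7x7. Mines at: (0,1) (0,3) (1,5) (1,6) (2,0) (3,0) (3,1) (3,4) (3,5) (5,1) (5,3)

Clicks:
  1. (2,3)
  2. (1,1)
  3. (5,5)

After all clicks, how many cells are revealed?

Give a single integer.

Click 1 (2,3) count=1: revealed 1 new [(2,3)] -> total=1
Click 2 (1,1) count=2: revealed 1 new [(1,1)] -> total=2
Click 3 (5,5) count=0: revealed 9 new [(4,4) (4,5) (4,6) (5,4) (5,5) (5,6) (6,4) (6,5) (6,6)] -> total=11

Answer: 11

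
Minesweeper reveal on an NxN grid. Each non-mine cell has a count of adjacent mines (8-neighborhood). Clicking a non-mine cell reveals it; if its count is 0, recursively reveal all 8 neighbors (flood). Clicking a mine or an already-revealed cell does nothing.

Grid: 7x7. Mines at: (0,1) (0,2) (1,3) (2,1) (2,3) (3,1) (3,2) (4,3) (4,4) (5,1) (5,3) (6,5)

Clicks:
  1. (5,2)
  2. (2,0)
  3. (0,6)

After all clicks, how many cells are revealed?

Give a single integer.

Click 1 (5,2) count=3: revealed 1 new [(5,2)] -> total=1
Click 2 (2,0) count=2: revealed 1 new [(2,0)] -> total=2
Click 3 (0,6) count=0: revealed 16 new [(0,4) (0,5) (0,6) (1,4) (1,5) (1,6) (2,4) (2,5) (2,6) (3,4) (3,5) (3,6) (4,5) (4,6) (5,5) (5,6)] -> total=18

Answer: 18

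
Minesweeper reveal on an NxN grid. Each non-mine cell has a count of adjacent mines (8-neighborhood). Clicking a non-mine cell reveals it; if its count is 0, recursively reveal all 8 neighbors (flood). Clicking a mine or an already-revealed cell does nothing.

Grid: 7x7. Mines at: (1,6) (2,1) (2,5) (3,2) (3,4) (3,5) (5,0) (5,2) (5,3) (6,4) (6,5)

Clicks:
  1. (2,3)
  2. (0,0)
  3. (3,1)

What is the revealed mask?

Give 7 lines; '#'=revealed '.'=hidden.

Click 1 (2,3) count=2: revealed 1 new [(2,3)] -> total=1
Click 2 (0,0) count=0: revealed 14 new [(0,0) (0,1) (0,2) (0,3) (0,4) (0,5) (1,0) (1,1) (1,2) (1,3) (1,4) (1,5) (2,2) (2,4)] -> total=15
Click 3 (3,1) count=2: revealed 1 new [(3,1)] -> total=16

Answer: ######.
######.
..###..
.#.....
.......
.......
.......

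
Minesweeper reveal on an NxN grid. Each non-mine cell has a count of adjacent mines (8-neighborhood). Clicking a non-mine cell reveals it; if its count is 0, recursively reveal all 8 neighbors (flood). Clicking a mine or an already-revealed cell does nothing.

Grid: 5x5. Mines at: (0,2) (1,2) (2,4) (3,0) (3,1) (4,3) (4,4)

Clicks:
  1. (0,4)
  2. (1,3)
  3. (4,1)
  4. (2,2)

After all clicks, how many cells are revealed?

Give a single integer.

Answer: 6

Derivation:
Click 1 (0,4) count=0: revealed 4 new [(0,3) (0,4) (1,3) (1,4)] -> total=4
Click 2 (1,3) count=3: revealed 0 new [(none)] -> total=4
Click 3 (4,1) count=2: revealed 1 new [(4,1)] -> total=5
Click 4 (2,2) count=2: revealed 1 new [(2,2)] -> total=6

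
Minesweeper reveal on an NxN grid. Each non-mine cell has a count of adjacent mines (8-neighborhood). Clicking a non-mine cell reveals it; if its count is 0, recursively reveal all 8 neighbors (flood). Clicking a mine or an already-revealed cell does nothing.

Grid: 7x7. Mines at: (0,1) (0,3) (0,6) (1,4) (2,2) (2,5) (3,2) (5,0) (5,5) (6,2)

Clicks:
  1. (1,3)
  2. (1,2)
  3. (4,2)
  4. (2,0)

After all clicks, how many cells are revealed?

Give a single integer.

Answer: 11

Derivation:
Click 1 (1,3) count=3: revealed 1 new [(1,3)] -> total=1
Click 2 (1,2) count=3: revealed 1 new [(1,2)] -> total=2
Click 3 (4,2) count=1: revealed 1 new [(4,2)] -> total=3
Click 4 (2,0) count=0: revealed 8 new [(1,0) (1,1) (2,0) (2,1) (3,0) (3,1) (4,0) (4,1)] -> total=11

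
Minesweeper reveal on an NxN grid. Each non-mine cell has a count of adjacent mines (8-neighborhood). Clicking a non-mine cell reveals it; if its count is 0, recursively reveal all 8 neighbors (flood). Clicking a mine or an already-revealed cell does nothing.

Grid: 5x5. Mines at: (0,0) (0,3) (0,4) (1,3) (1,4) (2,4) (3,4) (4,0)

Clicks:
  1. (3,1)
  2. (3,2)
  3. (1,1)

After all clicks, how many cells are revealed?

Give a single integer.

Click 1 (3,1) count=1: revealed 1 new [(3,1)] -> total=1
Click 2 (3,2) count=0: revealed 13 new [(1,0) (1,1) (1,2) (2,0) (2,1) (2,2) (2,3) (3,0) (3,2) (3,3) (4,1) (4,2) (4,3)] -> total=14
Click 3 (1,1) count=1: revealed 0 new [(none)] -> total=14

Answer: 14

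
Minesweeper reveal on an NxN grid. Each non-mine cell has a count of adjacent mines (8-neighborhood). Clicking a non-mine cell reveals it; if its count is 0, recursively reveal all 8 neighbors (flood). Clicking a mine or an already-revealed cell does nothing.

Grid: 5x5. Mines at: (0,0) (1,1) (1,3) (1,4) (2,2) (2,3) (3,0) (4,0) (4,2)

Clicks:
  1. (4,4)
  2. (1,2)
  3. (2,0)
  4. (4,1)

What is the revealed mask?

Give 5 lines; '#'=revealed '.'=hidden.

Answer: .....
..#..
#....
...##
.#.##

Derivation:
Click 1 (4,4) count=0: revealed 4 new [(3,3) (3,4) (4,3) (4,4)] -> total=4
Click 2 (1,2) count=4: revealed 1 new [(1,2)] -> total=5
Click 3 (2,0) count=2: revealed 1 new [(2,0)] -> total=6
Click 4 (4,1) count=3: revealed 1 new [(4,1)] -> total=7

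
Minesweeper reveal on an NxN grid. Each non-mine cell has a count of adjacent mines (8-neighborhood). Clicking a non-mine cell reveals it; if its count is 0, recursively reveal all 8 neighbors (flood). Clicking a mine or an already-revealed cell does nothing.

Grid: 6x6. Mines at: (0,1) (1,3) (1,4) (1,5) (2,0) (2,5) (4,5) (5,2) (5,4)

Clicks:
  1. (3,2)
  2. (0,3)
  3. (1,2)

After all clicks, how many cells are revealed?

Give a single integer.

Answer: 14

Derivation:
Click 1 (3,2) count=0: revealed 12 new [(2,1) (2,2) (2,3) (2,4) (3,1) (3,2) (3,3) (3,4) (4,1) (4,2) (4,3) (4,4)] -> total=12
Click 2 (0,3) count=2: revealed 1 new [(0,3)] -> total=13
Click 3 (1,2) count=2: revealed 1 new [(1,2)] -> total=14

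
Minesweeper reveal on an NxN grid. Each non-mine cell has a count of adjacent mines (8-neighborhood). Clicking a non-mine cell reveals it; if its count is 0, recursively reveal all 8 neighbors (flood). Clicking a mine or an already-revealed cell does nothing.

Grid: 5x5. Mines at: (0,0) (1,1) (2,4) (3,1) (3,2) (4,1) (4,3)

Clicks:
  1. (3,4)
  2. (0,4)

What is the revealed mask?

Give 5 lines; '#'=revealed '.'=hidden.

Click 1 (3,4) count=2: revealed 1 new [(3,4)] -> total=1
Click 2 (0,4) count=0: revealed 6 new [(0,2) (0,3) (0,4) (1,2) (1,3) (1,4)] -> total=7

Answer: ..###
..###
.....
....#
.....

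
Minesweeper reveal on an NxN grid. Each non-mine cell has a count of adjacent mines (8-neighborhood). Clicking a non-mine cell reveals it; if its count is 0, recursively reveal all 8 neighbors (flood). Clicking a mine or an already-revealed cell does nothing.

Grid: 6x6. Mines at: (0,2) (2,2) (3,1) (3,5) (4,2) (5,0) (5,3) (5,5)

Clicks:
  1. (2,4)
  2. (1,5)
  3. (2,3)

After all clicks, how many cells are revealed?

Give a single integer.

Click 1 (2,4) count=1: revealed 1 new [(2,4)] -> total=1
Click 2 (1,5) count=0: revealed 8 new [(0,3) (0,4) (0,5) (1,3) (1,4) (1,5) (2,3) (2,5)] -> total=9
Click 3 (2,3) count=1: revealed 0 new [(none)] -> total=9

Answer: 9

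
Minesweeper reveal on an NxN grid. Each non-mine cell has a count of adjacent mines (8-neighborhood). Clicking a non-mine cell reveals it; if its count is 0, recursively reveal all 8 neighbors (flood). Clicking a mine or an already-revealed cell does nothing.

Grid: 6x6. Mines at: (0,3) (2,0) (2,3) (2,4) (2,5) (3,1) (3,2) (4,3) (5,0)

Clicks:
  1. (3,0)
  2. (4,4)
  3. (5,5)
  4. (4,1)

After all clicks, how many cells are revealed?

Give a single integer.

Answer: 8

Derivation:
Click 1 (3,0) count=2: revealed 1 new [(3,0)] -> total=1
Click 2 (4,4) count=1: revealed 1 new [(4,4)] -> total=2
Click 3 (5,5) count=0: revealed 5 new [(3,4) (3,5) (4,5) (5,4) (5,5)] -> total=7
Click 4 (4,1) count=3: revealed 1 new [(4,1)] -> total=8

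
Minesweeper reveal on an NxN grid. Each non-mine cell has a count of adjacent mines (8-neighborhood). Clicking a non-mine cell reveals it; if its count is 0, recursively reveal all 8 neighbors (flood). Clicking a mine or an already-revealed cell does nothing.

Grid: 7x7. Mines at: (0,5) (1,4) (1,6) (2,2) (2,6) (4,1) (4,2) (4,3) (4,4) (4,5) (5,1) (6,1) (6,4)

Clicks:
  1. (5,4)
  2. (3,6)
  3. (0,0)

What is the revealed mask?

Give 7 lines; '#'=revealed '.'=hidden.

Answer: ####...
####...
##.....
##....#
.......
....#..
.......

Derivation:
Click 1 (5,4) count=4: revealed 1 new [(5,4)] -> total=1
Click 2 (3,6) count=2: revealed 1 new [(3,6)] -> total=2
Click 3 (0,0) count=0: revealed 12 new [(0,0) (0,1) (0,2) (0,3) (1,0) (1,1) (1,2) (1,3) (2,0) (2,1) (3,0) (3,1)] -> total=14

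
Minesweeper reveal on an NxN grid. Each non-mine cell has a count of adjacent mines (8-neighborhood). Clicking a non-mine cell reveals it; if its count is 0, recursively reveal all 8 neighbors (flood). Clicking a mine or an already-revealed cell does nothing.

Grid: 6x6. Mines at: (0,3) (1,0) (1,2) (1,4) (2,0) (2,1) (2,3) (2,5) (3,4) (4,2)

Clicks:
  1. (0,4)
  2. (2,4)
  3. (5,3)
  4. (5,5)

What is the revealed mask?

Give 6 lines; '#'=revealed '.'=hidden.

Answer: ....#.
......
....#.
......
...###
...###

Derivation:
Click 1 (0,4) count=2: revealed 1 new [(0,4)] -> total=1
Click 2 (2,4) count=4: revealed 1 new [(2,4)] -> total=2
Click 3 (5,3) count=1: revealed 1 new [(5,3)] -> total=3
Click 4 (5,5) count=0: revealed 5 new [(4,3) (4,4) (4,5) (5,4) (5,5)] -> total=8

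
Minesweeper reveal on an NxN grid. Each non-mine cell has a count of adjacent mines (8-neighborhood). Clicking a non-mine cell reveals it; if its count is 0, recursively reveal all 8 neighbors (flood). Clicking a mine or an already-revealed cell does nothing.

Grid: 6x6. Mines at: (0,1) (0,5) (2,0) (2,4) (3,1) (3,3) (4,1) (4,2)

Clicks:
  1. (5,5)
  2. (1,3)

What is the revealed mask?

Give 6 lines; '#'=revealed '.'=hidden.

Click 1 (5,5) count=0: revealed 8 new [(3,4) (3,5) (4,3) (4,4) (4,5) (5,3) (5,4) (5,5)] -> total=8
Click 2 (1,3) count=1: revealed 1 new [(1,3)] -> total=9

Answer: ......
...#..
......
....##
...###
...###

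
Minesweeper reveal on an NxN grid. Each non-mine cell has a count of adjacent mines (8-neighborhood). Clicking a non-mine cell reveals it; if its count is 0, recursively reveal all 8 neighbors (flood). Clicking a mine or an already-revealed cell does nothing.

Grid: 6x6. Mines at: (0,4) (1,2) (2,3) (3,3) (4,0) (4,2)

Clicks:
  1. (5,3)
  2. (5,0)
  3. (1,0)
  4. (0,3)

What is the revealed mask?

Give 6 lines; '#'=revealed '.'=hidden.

Click 1 (5,3) count=1: revealed 1 new [(5,3)] -> total=1
Click 2 (5,0) count=1: revealed 1 new [(5,0)] -> total=2
Click 3 (1,0) count=0: revealed 8 new [(0,0) (0,1) (1,0) (1,1) (2,0) (2,1) (3,0) (3,1)] -> total=10
Click 4 (0,3) count=2: revealed 1 new [(0,3)] -> total=11

Answer: ##.#..
##....
##....
##....
......
#..#..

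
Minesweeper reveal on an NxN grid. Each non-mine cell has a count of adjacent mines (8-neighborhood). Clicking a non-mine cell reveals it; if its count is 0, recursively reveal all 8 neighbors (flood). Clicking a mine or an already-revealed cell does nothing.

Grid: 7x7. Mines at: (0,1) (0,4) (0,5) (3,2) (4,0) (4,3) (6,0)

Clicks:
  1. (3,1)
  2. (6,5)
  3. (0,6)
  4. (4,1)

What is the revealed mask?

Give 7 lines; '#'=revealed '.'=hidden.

Answer: ......#
...####
...####
.#.####
.#..###
.######
.######

Derivation:
Click 1 (3,1) count=2: revealed 1 new [(3,1)] -> total=1
Click 2 (6,5) count=0: revealed 27 new [(1,3) (1,4) (1,5) (1,6) (2,3) (2,4) (2,5) (2,6) (3,3) (3,4) (3,5) (3,6) (4,4) (4,5) (4,6) (5,1) (5,2) (5,3) (5,4) (5,5) (5,6) (6,1) (6,2) (6,3) (6,4) (6,5) (6,6)] -> total=28
Click 3 (0,6) count=1: revealed 1 new [(0,6)] -> total=29
Click 4 (4,1) count=2: revealed 1 new [(4,1)] -> total=30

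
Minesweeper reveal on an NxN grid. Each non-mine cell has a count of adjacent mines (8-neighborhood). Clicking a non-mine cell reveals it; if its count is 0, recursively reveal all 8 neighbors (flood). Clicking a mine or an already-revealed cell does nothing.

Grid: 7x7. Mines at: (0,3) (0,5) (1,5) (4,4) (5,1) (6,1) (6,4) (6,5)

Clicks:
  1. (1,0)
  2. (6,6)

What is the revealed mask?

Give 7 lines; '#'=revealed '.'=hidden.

Click 1 (1,0) count=0: revealed 22 new [(0,0) (0,1) (0,2) (1,0) (1,1) (1,2) (1,3) (1,4) (2,0) (2,1) (2,2) (2,3) (2,4) (3,0) (3,1) (3,2) (3,3) (3,4) (4,0) (4,1) (4,2) (4,3)] -> total=22
Click 2 (6,6) count=1: revealed 1 new [(6,6)] -> total=23

Answer: ###....
#####..
#####..
#####..
####...
.......
......#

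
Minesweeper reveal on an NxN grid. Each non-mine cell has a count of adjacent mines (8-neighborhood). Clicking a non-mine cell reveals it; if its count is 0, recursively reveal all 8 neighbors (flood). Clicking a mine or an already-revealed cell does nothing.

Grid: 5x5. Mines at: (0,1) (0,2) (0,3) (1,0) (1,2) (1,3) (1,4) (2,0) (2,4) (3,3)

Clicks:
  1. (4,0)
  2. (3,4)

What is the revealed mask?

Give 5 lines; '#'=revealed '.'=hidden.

Answer: .....
.....
.....
###.#
###..

Derivation:
Click 1 (4,0) count=0: revealed 6 new [(3,0) (3,1) (3,2) (4,0) (4,1) (4,2)] -> total=6
Click 2 (3,4) count=2: revealed 1 new [(3,4)] -> total=7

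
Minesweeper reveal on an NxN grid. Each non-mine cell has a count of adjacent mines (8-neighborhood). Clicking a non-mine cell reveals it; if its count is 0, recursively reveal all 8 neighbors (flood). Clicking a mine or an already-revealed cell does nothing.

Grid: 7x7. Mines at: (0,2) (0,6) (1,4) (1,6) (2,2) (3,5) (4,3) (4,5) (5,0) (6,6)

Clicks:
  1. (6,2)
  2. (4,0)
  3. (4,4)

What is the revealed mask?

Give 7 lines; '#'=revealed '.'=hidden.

Click 1 (6,2) count=0: revealed 10 new [(5,1) (5,2) (5,3) (5,4) (5,5) (6,1) (6,2) (6,3) (6,4) (6,5)] -> total=10
Click 2 (4,0) count=1: revealed 1 new [(4,0)] -> total=11
Click 3 (4,4) count=3: revealed 1 new [(4,4)] -> total=12

Answer: .......
.......
.......
.......
#...#..
.#####.
.#####.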